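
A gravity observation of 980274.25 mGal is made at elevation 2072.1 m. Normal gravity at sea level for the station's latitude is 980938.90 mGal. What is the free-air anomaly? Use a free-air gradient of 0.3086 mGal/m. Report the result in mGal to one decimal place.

-25.2

Free-air correction = 0.3086 × 2072.1 = 639.45 mGal
Free-air anomaly = 980274.25 − 980938.90 + (639.45) = -25.20 mGal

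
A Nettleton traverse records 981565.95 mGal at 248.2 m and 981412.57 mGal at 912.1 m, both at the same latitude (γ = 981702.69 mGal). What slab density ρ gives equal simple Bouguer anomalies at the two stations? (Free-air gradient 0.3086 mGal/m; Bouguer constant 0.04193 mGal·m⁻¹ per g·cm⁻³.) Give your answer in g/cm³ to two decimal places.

Δg_obs = 981412.57 − 981565.95 = -153.38 mGal over Δh = 912.1 − 248.2 = 663.9 m
Equal Bouguer anomalies ⇒ Δg_obs + (0.3086 − 0.04193ρ)·Δh = 0
0.3086 − 0.04193ρ = −Δg_obs/Δh = 0.23103
ρ = (0.3086 − 0.23103) / 0.04193 = 1.85 g/cm³

1.85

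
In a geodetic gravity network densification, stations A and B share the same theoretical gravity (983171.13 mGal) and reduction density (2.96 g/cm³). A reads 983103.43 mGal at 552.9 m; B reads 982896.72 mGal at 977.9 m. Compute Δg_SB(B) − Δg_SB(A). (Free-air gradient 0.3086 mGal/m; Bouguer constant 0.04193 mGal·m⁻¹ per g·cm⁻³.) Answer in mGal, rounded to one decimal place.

-128.3

Δg_SB(A) = 983103.43 − 983171.13 + 0.3086×552.9 − 0.04193×2.96×552.9 = 34.30 mGal
Δg_SB(B) = 982896.72 − 983171.13 + 0.3086×977.9 − 0.04193×2.96×977.9 = -94.00 mGal
Difference = -94.00 − (34.30) = -128.30 mGal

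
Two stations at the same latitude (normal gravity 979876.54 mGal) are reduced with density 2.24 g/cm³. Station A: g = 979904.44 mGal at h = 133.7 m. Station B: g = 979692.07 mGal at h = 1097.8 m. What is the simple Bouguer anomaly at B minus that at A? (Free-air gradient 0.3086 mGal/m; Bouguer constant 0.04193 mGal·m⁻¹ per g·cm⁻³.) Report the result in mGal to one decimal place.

Δg_SB(A) = 979904.44 − 979876.54 + 0.3086×133.7 − 0.04193×2.24×133.7 = 56.60 mGal
Δg_SB(B) = 979692.07 − 979876.54 + 0.3086×1097.8 − 0.04193×2.24×1097.8 = 51.20 mGal
Difference = 51.20 − (56.60) = -5.40 mGal

-5.4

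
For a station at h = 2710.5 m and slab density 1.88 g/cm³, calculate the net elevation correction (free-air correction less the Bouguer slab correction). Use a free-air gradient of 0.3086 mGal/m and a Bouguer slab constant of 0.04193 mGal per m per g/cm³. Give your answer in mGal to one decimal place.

622.8

Combined gradient = 0.3086 − 0.04193 × 1.88 = 0.2297716 mGal/m
Combined elevation correction = 0.2297716 × 2710.5 = 622.8 mGal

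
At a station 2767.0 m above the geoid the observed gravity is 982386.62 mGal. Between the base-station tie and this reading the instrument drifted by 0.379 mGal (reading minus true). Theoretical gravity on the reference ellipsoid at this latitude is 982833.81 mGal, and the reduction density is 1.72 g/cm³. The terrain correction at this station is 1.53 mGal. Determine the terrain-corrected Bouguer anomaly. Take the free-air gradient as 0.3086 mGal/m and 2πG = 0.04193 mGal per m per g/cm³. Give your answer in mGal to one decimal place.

208.3

Drift-corrected reading = 982386.62 − (0.379) = 982386.241 mGal
Free-air correction = 0.3086 × 2767.0 = 853.90 mGal
Free-air anomaly = 982386.241 − 982833.81 + (853.90) = 406.331 mGal
Bouguer slab correction = 0.04193 × 1.72 × 2767.0 = 199.55 mGal
Simple Bouguer anomaly = 406.331 − (199.55) = 206.781 mGal
Complete Bouguer anomaly = 206.781 + 1.53 = 208.311 mGal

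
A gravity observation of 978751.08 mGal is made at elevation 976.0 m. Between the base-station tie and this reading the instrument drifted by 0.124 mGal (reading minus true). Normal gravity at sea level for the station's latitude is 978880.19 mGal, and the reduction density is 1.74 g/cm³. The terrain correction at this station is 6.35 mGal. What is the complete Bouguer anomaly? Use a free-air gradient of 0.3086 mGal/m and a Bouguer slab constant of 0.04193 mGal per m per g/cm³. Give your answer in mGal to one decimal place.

107.1

Drift-corrected reading = 978751.08 − (0.124) = 978750.956 mGal
Free-air correction = 0.3086 × 976.0 = 301.19 mGal
Free-air anomaly = 978750.956 − 978880.19 + (301.19) = 171.956 mGal
Bouguer slab correction = 0.04193 × 1.74 × 976.0 = 71.21 mGal
Simple Bouguer anomaly = 171.956 − (71.21) = 100.746 mGal
Complete Bouguer anomaly = 100.746 + 6.35 = 107.096 mGal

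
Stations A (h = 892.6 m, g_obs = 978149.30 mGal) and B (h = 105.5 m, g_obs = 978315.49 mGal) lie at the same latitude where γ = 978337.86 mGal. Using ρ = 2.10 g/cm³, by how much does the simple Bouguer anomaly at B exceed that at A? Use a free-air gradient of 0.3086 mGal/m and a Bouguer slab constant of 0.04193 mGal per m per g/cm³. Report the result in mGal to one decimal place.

-7.4

Δg_SB(A) = 978149.30 − 978337.86 + 0.3086×892.6 − 0.04193×2.10×892.6 = 8.30 mGal
Δg_SB(B) = 978315.49 − 978337.86 + 0.3086×105.5 − 0.04193×2.10×105.5 = 0.90 mGal
Difference = 0.90 − (8.30) = -7.40 mGal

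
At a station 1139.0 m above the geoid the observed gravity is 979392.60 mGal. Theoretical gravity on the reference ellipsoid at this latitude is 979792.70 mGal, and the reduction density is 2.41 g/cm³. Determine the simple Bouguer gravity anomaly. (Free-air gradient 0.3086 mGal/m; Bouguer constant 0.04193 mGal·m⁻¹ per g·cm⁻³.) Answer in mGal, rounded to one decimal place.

-163.7

Free-air correction = 0.3086 × 1139.0 = 351.50 mGal
Free-air anomaly = 979392.60 − 979792.70 + (351.50) = -48.60 mGal
Bouguer slab correction = 0.04193 × 2.41 × 1139.0 = 115.10 mGal
Simple Bouguer anomaly = -48.60 − (115.10) = -163.70 mGal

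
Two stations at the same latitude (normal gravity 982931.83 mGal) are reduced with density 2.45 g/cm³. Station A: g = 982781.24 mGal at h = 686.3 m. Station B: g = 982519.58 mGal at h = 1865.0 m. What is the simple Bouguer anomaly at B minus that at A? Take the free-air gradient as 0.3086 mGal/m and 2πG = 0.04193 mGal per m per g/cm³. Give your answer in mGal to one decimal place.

-19.0

Δg_SB(A) = 982781.24 − 982931.83 + 0.3086×686.3 − 0.04193×2.45×686.3 = -9.30 mGal
Δg_SB(B) = 982519.58 − 982931.83 + 0.3086×1865.0 − 0.04193×2.45×1865.0 = -28.30 mGal
Difference = -28.30 − (-9.30) = -19.00 mGal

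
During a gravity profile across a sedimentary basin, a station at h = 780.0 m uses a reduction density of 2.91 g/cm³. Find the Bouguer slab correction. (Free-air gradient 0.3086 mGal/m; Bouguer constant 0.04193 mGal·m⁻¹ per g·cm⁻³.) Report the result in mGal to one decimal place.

95.2

Bouguer slab correction = 0.04193 × 2.91 × 780.0 = 95.2 mGal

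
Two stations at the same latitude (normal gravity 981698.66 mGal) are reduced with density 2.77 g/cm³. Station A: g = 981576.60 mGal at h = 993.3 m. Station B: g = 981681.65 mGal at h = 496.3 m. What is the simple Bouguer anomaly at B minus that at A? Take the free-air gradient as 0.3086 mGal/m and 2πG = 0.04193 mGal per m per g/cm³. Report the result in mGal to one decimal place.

9.4

Δg_SB(A) = 981576.60 − 981698.66 + 0.3086×993.3 − 0.04193×2.77×993.3 = 69.10 mGal
Δg_SB(B) = 981681.65 − 981698.66 + 0.3086×496.3 − 0.04193×2.77×496.3 = 78.50 mGal
Difference = 78.50 − (69.10) = 9.40 mGal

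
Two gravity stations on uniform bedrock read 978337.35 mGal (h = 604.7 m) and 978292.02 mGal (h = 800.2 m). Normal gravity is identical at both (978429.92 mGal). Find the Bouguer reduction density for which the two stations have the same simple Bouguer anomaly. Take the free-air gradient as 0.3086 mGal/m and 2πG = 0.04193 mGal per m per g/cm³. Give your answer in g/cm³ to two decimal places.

Δg_obs = 978292.02 − 978337.35 = -45.33 mGal over Δh = 800.2 − 604.7 = 195.5 m
Equal Bouguer anomalies ⇒ Δg_obs + (0.3086 − 0.04193ρ)·Δh = 0
0.3086 − 0.04193ρ = −Δg_obs/Δh = 0.23187
ρ = (0.3086 − 0.23187) / 0.04193 = 1.83 g/cm³

1.83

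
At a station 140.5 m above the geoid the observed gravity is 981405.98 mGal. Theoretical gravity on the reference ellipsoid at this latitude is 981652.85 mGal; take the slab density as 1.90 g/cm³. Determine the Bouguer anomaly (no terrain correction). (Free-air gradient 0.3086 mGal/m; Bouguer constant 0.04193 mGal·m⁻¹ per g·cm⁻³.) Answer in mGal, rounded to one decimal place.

-214.7

Free-air correction = 0.3086 × 140.5 = 43.36 mGal
Free-air anomaly = 981405.98 − 981652.85 + (43.36) = -203.51 mGal
Bouguer slab correction = 0.04193 × 1.90 × 140.5 = 11.19 mGal
Simple Bouguer anomaly = -203.51 − (11.19) = -214.70 mGal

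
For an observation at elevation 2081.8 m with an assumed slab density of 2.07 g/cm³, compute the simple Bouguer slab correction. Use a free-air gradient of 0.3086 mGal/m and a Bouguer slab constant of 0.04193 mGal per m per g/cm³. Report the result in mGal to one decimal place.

180.7

Bouguer slab correction = 0.04193 × 2.07 × 2081.8 = 180.7 mGal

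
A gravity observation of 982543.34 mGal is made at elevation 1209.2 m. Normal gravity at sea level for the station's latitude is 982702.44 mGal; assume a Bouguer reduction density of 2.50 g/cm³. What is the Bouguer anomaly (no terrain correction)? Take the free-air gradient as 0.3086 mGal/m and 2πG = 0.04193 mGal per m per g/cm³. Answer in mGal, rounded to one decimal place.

87.3

Free-air correction = 0.3086 × 1209.2 = 373.16 mGal
Free-air anomaly = 982543.34 − 982702.44 + (373.16) = 214.06 mGal
Bouguer slab correction = 0.04193 × 2.50 × 1209.2 = 126.75 mGal
Simple Bouguer anomaly = 214.06 − (126.75) = 87.31 mGal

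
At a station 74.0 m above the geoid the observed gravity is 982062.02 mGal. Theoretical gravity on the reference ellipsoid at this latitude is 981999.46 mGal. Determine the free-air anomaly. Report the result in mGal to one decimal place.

Free-air correction = 0.3086 × 74.0 = 22.84 mGal
Free-air anomaly = 982062.02 − 981999.46 + (22.84) = 85.40 mGal

85.4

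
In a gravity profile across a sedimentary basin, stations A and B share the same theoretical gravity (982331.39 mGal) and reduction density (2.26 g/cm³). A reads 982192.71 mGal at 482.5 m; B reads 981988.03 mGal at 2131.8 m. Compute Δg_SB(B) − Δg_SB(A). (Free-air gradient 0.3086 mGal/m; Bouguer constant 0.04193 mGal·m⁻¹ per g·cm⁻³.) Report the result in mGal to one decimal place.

148.0

Δg_SB(A) = 982192.71 − 982331.39 + 0.3086×482.5 − 0.04193×2.26×482.5 = -35.50 mGal
Δg_SB(B) = 981988.03 − 982331.39 + 0.3086×2131.8 − 0.04193×2.26×2131.8 = 112.50 mGal
Difference = 112.50 − (-35.50) = 148.00 mGal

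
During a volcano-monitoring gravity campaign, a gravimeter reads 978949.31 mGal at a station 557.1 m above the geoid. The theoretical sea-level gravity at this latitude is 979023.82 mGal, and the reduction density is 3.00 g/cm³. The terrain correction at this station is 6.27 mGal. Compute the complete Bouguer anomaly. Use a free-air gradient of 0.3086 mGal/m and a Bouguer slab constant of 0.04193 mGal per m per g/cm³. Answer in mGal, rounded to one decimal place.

33.6

Free-air correction = 0.3086 × 557.1 = 171.92 mGal
Free-air anomaly = 978949.31 − 979023.82 + (171.92) = 97.41 mGal
Bouguer slab correction = 0.04193 × 3.00 × 557.1 = 70.08 mGal
Simple Bouguer anomaly = 97.41 − (70.08) = 27.33 mGal
Complete Bouguer anomaly = 27.33 + 6.27 = 33.60 mGal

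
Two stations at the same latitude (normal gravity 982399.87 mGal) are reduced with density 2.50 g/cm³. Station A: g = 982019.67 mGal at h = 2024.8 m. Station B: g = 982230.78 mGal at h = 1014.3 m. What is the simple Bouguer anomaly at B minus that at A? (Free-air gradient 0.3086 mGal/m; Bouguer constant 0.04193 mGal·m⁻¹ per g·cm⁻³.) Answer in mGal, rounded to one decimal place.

Δg_SB(A) = 982019.67 − 982399.87 + 0.3086×2024.8 − 0.04193×2.50×2024.8 = 32.40 mGal
Δg_SB(B) = 982230.78 − 982399.87 + 0.3086×1014.3 − 0.04193×2.50×1014.3 = 37.60 mGal
Difference = 37.60 − (32.40) = 5.20 mGal

5.2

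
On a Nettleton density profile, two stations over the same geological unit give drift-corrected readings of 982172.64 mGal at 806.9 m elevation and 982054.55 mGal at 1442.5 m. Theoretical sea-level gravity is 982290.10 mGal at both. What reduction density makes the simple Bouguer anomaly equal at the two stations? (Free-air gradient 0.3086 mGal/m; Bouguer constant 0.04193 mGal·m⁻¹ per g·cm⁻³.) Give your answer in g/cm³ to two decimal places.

2.93

Δg_obs = 982054.55 − 982172.64 = -118.09 mGal over Δh = 1442.5 − 806.9 = 635.6 m
Equal Bouguer anomalies ⇒ Δg_obs + (0.3086 − 0.04193ρ)·Δh = 0
0.3086 − 0.04193ρ = −Δg_obs/Δh = 0.18579
ρ = (0.3086 − 0.18579) / 0.04193 = 2.93 g/cm³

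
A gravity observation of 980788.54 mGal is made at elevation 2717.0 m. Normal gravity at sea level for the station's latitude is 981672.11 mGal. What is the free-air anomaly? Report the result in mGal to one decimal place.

-45.1

Free-air correction = 0.3086 × 2717.0 = 838.47 mGal
Free-air anomaly = 980788.54 − 981672.11 + (838.47) = -45.10 mGal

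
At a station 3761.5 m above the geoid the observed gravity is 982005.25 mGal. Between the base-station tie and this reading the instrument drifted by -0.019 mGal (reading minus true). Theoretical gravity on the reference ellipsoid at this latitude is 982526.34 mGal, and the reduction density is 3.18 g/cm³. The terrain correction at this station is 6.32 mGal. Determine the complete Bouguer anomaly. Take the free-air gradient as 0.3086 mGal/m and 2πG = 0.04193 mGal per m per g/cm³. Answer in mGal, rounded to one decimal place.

144.5

Drift-corrected reading = 982005.25 − (-0.019) = 982005.269 mGal
Free-air correction = 0.3086 × 3761.5 = 1160.80 mGal
Free-air anomaly = 982005.269 − 982526.34 + (1160.80) = 639.729 mGal
Bouguer slab correction = 0.04193 × 3.18 × 3761.5 = 501.55 mGal
Simple Bouguer anomaly = 639.729 − (501.55) = 138.179 mGal
Complete Bouguer anomaly = 138.179 + 6.32 = 144.499 mGal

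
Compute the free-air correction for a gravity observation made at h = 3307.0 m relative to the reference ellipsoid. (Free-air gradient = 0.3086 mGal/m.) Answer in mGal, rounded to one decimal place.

1020.5

Free-air correction = 0.3086 × 3307.0 = 1020.5 mGal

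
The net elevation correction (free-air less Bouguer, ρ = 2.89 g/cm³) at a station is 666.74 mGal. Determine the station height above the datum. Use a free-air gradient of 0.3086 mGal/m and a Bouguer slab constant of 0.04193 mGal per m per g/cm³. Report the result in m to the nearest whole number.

3557

Combined gradient = 0.3086 − 0.04193 × 2.89 = 0.1874223 mGal/m
h = 666.74 / 0.1874223 = 3557.42 m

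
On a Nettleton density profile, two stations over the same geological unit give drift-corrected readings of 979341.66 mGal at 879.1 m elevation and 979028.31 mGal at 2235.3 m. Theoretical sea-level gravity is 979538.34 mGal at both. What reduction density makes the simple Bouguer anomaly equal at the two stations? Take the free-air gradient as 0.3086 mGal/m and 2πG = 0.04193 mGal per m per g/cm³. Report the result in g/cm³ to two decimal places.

1.85

Δg_obs = 979028.31 − 979341.66 = -313.35 mGal over Δh = 2235.3 − 879.1 = 1356.2 m
Equal Bouguer anomalies ⇒ Δg_obs + (0.3086 − 0.04193ρ)·Δh = 0
0.3086 − 0.04193ρ = −Δg_obs/Δh = 0.23105
ρ = (0.3086 − 0.23105) / 0.04193 = 1.85 g/cm³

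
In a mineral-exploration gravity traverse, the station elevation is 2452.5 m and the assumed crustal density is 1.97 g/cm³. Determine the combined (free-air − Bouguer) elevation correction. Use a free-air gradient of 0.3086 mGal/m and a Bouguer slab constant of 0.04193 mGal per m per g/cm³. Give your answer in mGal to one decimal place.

Combined gradient = 0.3086 − 0.04193 × 1.97 = 0.2259979 mGal/m
Combined elevation correction = 0.2259979 × 2452.5 = 554.3 mGal

554.3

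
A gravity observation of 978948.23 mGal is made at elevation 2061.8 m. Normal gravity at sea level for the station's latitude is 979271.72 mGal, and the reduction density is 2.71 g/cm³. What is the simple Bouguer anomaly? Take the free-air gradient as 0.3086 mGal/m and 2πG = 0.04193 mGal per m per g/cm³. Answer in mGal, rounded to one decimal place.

78.5

Free-air correction = 0.3086 × 2061.8 = 636.27 mGal
Free-air anomaly = 978948.23 − 979271.72 + (636.27) = 312.78 mGal
Bouguer slab correction = 0.04193 × 2.71 × 2061.8 = 234.28 mGal
Simple Bouguer anomaly = 312.78 − (234.28) = 78.50 mGal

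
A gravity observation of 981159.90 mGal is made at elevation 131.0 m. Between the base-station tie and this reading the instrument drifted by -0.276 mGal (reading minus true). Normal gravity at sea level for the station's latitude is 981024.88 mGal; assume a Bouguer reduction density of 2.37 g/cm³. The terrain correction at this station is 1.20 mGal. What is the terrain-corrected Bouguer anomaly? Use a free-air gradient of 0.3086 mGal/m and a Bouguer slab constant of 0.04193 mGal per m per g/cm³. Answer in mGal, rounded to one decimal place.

163.9

Drift-corrected reading = 981159.90 − (-0.276) = 981160.176 mGal
Free-air correction = 0.3086 × 131.0 = 40.43 mGal
Free-air anomaly = 981160.176 − 981024.88 + (40.43) = 175.726 mGal
Bouguer slab correction = 0.04193 × 2.37 × 131.0 = 13.02 mGal
Simple Bouguer anomaly = 175.726 − (13.02) = 162.706 mGal
Complete Bouguer anomaly = 162.706 + 1.20 = 163.906 mGal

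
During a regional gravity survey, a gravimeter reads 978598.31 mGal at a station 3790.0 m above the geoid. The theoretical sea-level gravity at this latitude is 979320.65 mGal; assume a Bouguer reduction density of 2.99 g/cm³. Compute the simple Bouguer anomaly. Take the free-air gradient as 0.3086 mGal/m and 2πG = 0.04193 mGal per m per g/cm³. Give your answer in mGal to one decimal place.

Free-air correction = 0.3086 × 3790.0 = 1169.59 mGal
Free-air anomaly = 978598.31 − 979320.65 + (1169.59) = 447.25 mGal
Bouguer slab correction = 0.04193 × 2.99 × 3790.0 = 475.15 mGal
Simple Bouguer anomaly = 447.25 − (475.15) = -27.90 mGal

-27.9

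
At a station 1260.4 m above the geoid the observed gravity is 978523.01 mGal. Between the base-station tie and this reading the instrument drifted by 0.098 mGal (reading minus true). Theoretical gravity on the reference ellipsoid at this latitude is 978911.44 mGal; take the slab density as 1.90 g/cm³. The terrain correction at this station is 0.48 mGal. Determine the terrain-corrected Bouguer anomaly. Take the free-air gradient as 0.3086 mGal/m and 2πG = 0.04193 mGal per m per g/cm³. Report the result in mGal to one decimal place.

-99.5

Drift-corrected reading = 978523.01 − (0.098) = 978522.912 mGal
Free-air correction = 0.3086 × 1260.4 = 388.96 mGal
Free-air anomaly = 978522.912 − 978911.44 + (388.96) = 0.432 mGal
Bouguer slab correction = 0.04193 × 1.90 × 1260.4 = 100.41 mGal
Simple Bouguer anomaly = 0.432 − (100.41) = -99.978 mGal
Complete Bouguer anomaly = -99.978 + 0.48 = -99.498 mGal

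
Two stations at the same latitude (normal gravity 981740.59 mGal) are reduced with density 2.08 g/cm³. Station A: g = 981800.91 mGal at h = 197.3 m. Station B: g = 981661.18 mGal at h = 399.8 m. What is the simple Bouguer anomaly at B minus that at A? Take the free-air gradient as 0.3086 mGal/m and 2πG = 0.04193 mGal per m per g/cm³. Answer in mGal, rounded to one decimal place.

Δg_SB(A) = 981800.91 − 981740.59 + 0.3086×197.3 − 0.04193×2.08×197.3 = 104.00 mGal
Δg_SB(B) = 981661.18 − 981740.59 + 0.3086×399.8 − 0.04193×2.08×399.8 = 9.10 mGal
Difference = 9.10 − (104.00) = -94.90 mGal

-94.9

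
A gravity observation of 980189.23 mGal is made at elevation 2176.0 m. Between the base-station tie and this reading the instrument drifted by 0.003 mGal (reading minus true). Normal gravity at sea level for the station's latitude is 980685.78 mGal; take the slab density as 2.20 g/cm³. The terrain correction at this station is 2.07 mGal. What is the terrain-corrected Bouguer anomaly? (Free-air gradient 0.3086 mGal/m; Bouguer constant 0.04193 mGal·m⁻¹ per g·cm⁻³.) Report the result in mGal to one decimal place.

-23.7

Drift-corrected reading = 980189.23 − (0.003) = 980189.227 mGal
Free-air correction = 0.3086 × 2176.0 = 671.51 mGal
Free-air anomaly = 980189.227 − 980685.78 + (671.51) = 174.957 mGal
Bouguer slab correction = 0.04193 × 2.20 × 2176.0 = 200.73 mGal
Simple Bouguer anomaly = 174.957 − (200.73) = -25.773 mGal
Complete Bouguer anomaly = -25.773 + 2.07 = -23.703 mGal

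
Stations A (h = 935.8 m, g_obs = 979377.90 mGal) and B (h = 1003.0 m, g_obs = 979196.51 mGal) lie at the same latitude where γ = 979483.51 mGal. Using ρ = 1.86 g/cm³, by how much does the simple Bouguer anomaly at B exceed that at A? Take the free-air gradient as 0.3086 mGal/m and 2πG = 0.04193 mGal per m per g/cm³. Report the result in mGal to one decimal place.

-165.9

Δg_SB(A) = 979377.90 − 979483.51 + 0.3086×935.8 − 0.04193×1.86×935.8 = 110.20 mGal
Δg_SB(B) = 979196.51 − 979483.51 + 0.3086×1003.0 − 0.04193×1.86×1003.0 = -55.70 mGal
Difference = -55.70 − (110.20) = -165.90 mGal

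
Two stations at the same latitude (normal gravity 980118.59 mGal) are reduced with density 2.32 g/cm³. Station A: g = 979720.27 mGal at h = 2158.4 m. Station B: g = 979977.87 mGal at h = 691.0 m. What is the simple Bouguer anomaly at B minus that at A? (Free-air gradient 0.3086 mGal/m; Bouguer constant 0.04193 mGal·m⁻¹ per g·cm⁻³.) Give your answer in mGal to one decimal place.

Δg_SB(A) = 979720.27 − 980118.59 + 0.3086×2158.4 − 0.04193×2.32×2158.4 = 57.80 mGal
Δg_SB(B) = 979977.87 − 980118.59 + 0.3086×691.0 − 0.04193×2.32×691.0 = 5.30 mGal
Difference = 5.30 − (57.80) = -52.50 mGal

-52.5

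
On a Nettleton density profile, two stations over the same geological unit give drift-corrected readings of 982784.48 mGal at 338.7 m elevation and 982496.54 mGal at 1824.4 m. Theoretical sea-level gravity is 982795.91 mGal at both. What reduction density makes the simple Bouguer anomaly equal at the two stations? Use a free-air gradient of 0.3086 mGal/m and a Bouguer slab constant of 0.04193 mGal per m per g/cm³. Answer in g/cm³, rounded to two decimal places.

2.74

Δg_obs = 982496.54 − 982784.48 = -287.94 mGal over Δh = 1824.4 − 338.7 = 1485.7 m
Equal Bouguer anomalies ⇒ Δg_obs + (0.3086 − 0.04193ρ)·Δh = 0
0.3086 − 0.04193ρ = −Δg_obs/Δh = 0.19381
ρ = (0.3086 − 0.19381) / 0.04193 = 2.74 g/cm³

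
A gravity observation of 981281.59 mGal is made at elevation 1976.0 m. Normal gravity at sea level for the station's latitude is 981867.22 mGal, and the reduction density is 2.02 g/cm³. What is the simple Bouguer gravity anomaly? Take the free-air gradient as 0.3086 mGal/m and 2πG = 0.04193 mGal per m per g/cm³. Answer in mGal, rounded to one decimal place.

-143.2

Free-air correction = 0.3086 × 1976.0 = 609.79 mGal
Free-air anomaly = 981281.59 − 981867.22 + (609.79) = 24.16 mGal
Bouguer slab correction = 0.04193 × 2.02 × 1976.0 = 167.36 mGal
Simple Bouguer anomaly = 24.16 − (167.36) = -143.20 mGal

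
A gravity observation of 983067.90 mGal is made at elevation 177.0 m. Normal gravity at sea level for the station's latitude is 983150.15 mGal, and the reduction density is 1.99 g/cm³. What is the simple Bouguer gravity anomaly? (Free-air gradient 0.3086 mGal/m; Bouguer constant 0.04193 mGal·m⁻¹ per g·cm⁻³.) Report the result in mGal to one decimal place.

-42.4

Free-air correction = 0.3086 × 177.0 = 54.62 mGal
Free-air anomaly = 983067.90 − 983150.15 + (54.62) = -27.63 mGal
Bouguer slab correction = 0.04193 × 1.99 × 177.0 = 14.77 mGal
Simple Bouguer anomaly = -27.63 − (14.77) = -42.40 mGal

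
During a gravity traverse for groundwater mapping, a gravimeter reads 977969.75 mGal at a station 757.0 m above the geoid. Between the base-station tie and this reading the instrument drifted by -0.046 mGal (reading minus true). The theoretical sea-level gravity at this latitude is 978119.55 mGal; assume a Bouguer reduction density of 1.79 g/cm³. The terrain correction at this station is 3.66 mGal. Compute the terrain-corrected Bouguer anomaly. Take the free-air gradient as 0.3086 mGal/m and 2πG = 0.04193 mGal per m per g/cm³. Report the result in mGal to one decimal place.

Drift-corrected reading = 977969.75 − (-0.046) = 977969.796 mGal
Free-air correction = 0.3086 × 757.0 = 233.61 mGal
Free-air anomaly = 977969.796 − 978119.55 + (233.61) = 83.856 mGal
Bouguer slab correction = 0.04193 × 1.79 × 757.0 = 56.82 mGal
Simple Bouguer anomaly = 83.856 − (56.82) = 27.036 mGal
Complete Bouguer anomaly = 27.036 + 3.66 = 30.696 mGal

30.7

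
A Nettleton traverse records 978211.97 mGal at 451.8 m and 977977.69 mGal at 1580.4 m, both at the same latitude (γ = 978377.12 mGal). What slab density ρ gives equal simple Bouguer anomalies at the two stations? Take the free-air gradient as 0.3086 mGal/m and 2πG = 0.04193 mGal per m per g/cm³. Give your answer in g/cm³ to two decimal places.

Δg_obs = 977977.69 − 978211.97 = -234.28 mGal over Δh = 1580.4 − 451.8 = 1128.6 m
Equal Bouguer anomalies ⇒ Δg_obs + (0.3086 − 0.04193ρ)·Δh = 0
0.3086 − 0.04193ρ = −Δg_obs/Δh = 0.20758
ρ = (0.3086 − 0.20758) / 0.04193 = 2.41 g/cm³

2.41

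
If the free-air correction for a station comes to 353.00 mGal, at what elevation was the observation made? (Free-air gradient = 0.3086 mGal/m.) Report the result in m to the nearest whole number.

1144

h = 353.00 / 0.3086 = 1143.88 m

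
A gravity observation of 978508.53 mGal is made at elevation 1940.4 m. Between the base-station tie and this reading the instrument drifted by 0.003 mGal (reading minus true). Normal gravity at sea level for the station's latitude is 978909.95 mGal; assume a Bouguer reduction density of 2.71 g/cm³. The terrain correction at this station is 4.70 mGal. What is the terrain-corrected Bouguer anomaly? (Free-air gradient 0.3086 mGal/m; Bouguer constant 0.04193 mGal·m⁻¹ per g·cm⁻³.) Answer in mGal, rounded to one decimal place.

-18.4

Drift-corrected reading = 978508.53 − (0.003) = 978508.527 mGal
Free-air correction = 0.3086 × 1940.4 = 598.81 mGal
Free-air anomaly = 978508.527 − 978909.95 + (598.81) = 197.387 mGal
Bouguer slab correction = 0.04193 × 2.71 × 1940.4 = 220.49 mGal
Simple Bouguer anomaly = 197.387 − (220.49) = -23.103 mGal
Complete Bouguer anomaly = -23.103 + 4.70 = -18.403 mGal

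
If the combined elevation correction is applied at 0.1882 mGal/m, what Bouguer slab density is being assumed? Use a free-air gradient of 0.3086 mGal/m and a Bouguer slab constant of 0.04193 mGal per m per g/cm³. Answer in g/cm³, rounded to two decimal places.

0.1882 = 0.3086 − 0.04193 × ρ
ρ = (0.3086 − 0.1882) / 0.04193 = 2.87 g/cm³

2.87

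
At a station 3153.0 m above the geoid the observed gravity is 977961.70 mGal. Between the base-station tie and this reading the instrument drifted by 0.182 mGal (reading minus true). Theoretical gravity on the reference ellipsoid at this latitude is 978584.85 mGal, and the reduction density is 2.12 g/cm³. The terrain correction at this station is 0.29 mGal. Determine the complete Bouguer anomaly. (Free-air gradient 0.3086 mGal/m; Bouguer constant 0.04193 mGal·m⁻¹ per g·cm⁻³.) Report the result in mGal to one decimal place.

Drift-corrected reading = 977961.70 − (0.182) = 977961.518 mGal
Free-air correction = 0.3086 × 3153.0 = 973.02 mGal
Free-air anomaly = 977961.518 − 978584.85 + (973.02) = 349.688 mGal
Bouguer slab correction = 0.04193 × 2.12 × 3153.0 = 280.28 mGal
Simple Bouguer anomaly = 349.688 − (280.28) = 69.408 mGal
Complete Bouguer anomaly = 69.408 + 0.29 = 69.698 mGal

69.7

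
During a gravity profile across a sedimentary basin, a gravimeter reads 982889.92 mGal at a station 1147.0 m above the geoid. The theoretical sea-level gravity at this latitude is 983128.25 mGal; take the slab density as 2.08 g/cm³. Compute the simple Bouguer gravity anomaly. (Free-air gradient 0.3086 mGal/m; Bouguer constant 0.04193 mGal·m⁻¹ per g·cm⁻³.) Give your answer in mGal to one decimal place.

Free-air correction = 0.3086 × 1147.0 = 353.96 mGal
Free-air anomaly = 982889.92 − 983128.25 + (353.96) = 115.63 mGal
Bouguer slab correction = 0.04193 × 2.08 × 1147.0 = 100.03 mGal
Simple Bouguer anomaly = 115.63 − (100.03) = 15.60 mGal

15.6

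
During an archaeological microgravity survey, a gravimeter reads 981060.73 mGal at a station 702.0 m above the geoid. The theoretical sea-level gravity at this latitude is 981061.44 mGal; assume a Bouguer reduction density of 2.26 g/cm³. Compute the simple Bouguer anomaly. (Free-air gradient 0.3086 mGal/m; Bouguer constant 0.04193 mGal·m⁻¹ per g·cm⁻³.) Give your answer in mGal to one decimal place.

149.4

Free-air correction = 0.3086 × 702.0 = 216.64 mGal
Free-air anomaly = 981060.73 − 981061.44 + (216.64) = 215.93 mGal
Bouguer slab correction = 0.04193 × 2.26 × 702.0 = 66.52 mGal
Simple Bouguer anomaly = 215.93 − (66.52) = 149.41 mGal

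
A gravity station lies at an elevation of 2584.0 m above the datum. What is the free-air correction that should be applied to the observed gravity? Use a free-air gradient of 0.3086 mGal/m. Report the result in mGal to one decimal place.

797.4

Free-air correction = 0.3086 × 2584.0 = 797.4 mGal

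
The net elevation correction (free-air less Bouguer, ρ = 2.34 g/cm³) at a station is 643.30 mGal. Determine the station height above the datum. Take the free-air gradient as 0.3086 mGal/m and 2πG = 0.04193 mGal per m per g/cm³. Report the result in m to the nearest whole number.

3056

Combined gradient = 0.3086 − 0.04193 × 2.34 = 0.2104838 mGal/m
h = 643.30 / 0.2104838 = 3056.29 m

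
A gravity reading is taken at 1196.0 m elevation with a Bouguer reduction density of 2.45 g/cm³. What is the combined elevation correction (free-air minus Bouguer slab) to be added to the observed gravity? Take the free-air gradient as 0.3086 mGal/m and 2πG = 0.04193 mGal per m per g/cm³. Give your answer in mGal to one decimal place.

Combined gradient = 0.3086 − 0.04193 × 2.45 = 0.2058715 mGal/m
Combined elevation correction = 0.2058715 × 1196.0 = 246.2 mGal

246.2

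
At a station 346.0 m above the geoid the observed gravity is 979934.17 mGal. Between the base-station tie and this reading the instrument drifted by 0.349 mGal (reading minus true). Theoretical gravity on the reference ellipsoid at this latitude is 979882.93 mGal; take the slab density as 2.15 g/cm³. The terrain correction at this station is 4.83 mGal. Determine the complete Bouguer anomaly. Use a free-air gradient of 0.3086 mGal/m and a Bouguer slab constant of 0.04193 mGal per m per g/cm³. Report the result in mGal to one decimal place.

131.3

Drift-corrected reading = 979934.17 − (0.349) = 979933.821 mGal
Free-air correction = 0.3086 × 346.0 = 106.78 mGal
Free-air anomaly = 979933.821 − 979882.93 + (106.78) = 157.671 mGal
Bouguer slab correction = 0.04193 × 2.15 × 346.0 = 31.19 mGal
Simple Bouguer anomaly = 157.671 − (31.19) = 126.481 mGal
Complete Bouguer anomaly = 126.481 + 4.83 = 131.311 mGal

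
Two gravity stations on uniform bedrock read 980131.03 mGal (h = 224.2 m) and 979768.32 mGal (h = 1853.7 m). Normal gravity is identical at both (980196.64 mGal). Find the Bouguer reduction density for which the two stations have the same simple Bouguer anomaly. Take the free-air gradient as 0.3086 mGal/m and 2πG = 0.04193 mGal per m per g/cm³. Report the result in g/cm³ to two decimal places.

2.05

Δg_obs = 979768.32 − 980131.03 = -362.71 mGal over Δh = 1853.7 − 224.2 = 1629.5 m
Equal Bouguer anomalies ⇒ Δg_obs + (0.3086 − 0.04193ρ)·Δh = 0
0.3086 − 0.04193ρ = −Δg_obs/Δh = 0.22259
ρ = (0.3086 − 0.22259) / 0.04193 = 2.05 g/cm³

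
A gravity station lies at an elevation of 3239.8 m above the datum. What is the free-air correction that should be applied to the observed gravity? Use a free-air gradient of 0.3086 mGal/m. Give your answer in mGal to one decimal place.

Free-air correction = 0.3086 × 3239.8 = 999.8 mGal

999.8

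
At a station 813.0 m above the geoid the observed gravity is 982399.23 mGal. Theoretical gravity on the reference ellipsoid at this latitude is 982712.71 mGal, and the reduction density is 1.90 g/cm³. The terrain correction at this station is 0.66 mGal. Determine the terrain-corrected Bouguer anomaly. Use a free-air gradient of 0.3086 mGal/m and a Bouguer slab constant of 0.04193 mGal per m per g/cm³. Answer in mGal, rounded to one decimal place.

-126.7

Free-air correction = 0.3086 × 813.0 = 250.89 mGal
Free-air anomaly = 982399.23 − 982712.71 + (250.89) = -62.59 mGal
Bouguer slab correction = 0.04193 × 1.90 × 813.0 = 64.77 mGal
Simple Bouguer anomaly = -62.59 − (64.77) = -127.36 mGal
Complete Bouguer anomaly = -127.36 + 0.66 = -126.70 mGal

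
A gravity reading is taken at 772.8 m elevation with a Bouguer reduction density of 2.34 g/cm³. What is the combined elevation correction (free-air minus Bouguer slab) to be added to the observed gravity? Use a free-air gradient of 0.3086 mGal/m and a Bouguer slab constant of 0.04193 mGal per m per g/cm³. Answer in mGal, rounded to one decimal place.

162.7

Combined gradient = 0.3086 − 0.04193 × 2.34 = 0.2104838 mGal/m
Combined elevation correction = 0.2104838 × 772.8 = 162.7 mGal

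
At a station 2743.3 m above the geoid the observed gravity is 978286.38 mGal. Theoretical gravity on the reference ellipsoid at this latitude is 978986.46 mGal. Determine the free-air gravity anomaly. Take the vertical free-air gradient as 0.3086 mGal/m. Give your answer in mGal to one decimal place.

Free-air correction = 0.3086 × 2743.3 = 846.58 mGal
Free-air anomaly = 978286.38 − 978986.46 + (846.58) = 146.50 mGal

146.5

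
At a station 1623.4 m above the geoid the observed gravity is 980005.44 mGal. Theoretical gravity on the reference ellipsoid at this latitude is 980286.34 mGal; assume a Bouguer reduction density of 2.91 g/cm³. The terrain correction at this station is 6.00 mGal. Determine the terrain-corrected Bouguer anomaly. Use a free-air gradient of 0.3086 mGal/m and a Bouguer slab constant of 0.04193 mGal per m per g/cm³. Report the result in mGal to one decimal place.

Free-air correction = 0.3086 × 1623.4 = 500.98 mGal
Free-air anomaly = 980005.44 − 980286.34 + (500.98) = 220.08 mGal
Bouguer slab correction = 0.04193 × 2.91 × 1623.4 = 198.08 mGal
Simple Bouguer anomaly = 220.08 − (198.08) = 22.00 mGal
Complete Bouguer anomaly = 22.00 + 6.00 = 28.00 mGal

28.0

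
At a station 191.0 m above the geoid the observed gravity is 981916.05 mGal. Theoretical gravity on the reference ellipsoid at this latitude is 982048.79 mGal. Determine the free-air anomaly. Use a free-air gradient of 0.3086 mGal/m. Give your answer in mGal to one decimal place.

Free-air correction = 0.3086 × 191.0 = 58.94 mGal
Free-air anomaly = 981916.05 − 982048.79 + (58.94) = -73.80 mGal

-73.8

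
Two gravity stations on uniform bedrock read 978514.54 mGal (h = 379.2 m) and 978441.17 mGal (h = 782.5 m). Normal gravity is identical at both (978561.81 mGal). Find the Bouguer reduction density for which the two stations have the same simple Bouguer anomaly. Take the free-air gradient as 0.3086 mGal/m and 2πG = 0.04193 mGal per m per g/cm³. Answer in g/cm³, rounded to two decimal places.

Δg_obs = 978441.17 − 978514.54 = -73.37 mGal over Δh = 782.5 − 379.2 = 403.3 m
Equal Bouguer anomalies ⇒ Δg_obs + (0.3086 − 0.04193ρ)·Δh = 0
0.3086 − 0.04193ρ = −Δg_obs/Δh = 0.18192
ρ = (0.3086 − 0.18192) / 0.04193 = 3.02 g/cm³

3.02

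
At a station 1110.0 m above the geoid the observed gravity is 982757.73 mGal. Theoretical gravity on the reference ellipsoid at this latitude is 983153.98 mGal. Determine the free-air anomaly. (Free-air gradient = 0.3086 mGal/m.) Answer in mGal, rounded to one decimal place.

-53.7

Free-air correction = 0.3086 × 1110.0 = 342.55 mGal
Free-air anomaly = 982757.73 − 983153.98 + (342.55) = -53.70 mGal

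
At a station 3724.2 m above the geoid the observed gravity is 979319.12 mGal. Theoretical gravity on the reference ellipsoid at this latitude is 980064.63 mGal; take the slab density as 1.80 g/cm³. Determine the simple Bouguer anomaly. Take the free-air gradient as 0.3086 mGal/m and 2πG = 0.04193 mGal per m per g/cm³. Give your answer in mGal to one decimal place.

122.7

Free-air correction = 0.3086 × 3724.2 = 1149.29 mGal
Free-air anomaly = 979319.12 − 980064.63 + (1149.29) = 403.78 mGal
Bouguer slab correction = 0.04193 × 1.80 × 3724.2 = 281.08 mGal
Simple Bouguer anomaly = 403.78 − (281.08) = 122.70 mGal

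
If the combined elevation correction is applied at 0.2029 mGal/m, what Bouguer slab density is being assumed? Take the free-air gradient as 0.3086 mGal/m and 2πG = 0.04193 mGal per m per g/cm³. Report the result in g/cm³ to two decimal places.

0.2029 = 0.3086 − 0.04193 × ρ
ρ = (0.3086 − 0.2029) / 0.04193 = 2.52 g/cm³

2.52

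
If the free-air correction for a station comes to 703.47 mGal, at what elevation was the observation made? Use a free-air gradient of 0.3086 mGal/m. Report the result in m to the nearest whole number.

2280

h = 703.47 / 0.3086 = 2279.55 m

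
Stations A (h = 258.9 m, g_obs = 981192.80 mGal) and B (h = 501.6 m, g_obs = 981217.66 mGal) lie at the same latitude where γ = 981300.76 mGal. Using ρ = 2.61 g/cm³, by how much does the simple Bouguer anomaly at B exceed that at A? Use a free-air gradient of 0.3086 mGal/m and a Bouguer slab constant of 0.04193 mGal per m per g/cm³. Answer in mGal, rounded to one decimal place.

Δg_SB(A) = 981192.80 − 981300.76 + 0.3086×258.9 − 0.04193×2.61×258.9 = -56.40 mGal
Δg_SB(B) = 981217.66 − 981300.76 + 0.3086×501.6 − 0.04193×2.61×501.6 = 16.80 mGal
Difference = 16.80 − (-56.40) = 73.20 mGal

73.2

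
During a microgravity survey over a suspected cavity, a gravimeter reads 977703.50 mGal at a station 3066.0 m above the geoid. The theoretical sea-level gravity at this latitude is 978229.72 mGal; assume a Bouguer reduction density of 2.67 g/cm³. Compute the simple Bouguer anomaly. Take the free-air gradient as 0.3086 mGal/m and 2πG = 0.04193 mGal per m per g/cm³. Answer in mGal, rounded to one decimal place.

76.7

Free-air correction = 0.3086 × 3066.0 = 946.17 mGal
Free-air anomaly = 977703.50 − 978229.72 + (946.17) = 419.95 mGal
Bouguer slab correction = 0.04193 × 2.67 × 3066.0 = 343.25 mGal
Simple Bouguer anomaly = 419.95 − (343.25) = 76.70 mGal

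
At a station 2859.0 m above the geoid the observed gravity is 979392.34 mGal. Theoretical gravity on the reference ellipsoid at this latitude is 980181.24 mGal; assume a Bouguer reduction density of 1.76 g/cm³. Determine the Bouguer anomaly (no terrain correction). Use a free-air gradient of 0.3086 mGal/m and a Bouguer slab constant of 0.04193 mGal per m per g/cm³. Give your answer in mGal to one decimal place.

-117.6

Free-air correction = 0.3086 × 2859.0 = 882.29 mGal
Free-air anomaly = 979392.34 − 980181.24 + (882.29) = 93.39 mGal
Bouguer slab correction = 0.04193 × 1.76 × 2859.0 = 210.99 mGal
Simple Bouguer anomaly = 93.39 − (210.99) = -117.60 mGal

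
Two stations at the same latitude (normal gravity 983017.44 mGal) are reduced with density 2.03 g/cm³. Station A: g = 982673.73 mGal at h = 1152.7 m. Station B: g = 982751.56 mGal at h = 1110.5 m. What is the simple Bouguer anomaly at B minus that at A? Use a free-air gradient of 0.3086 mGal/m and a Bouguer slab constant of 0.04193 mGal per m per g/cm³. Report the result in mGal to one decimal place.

Δg_SB(A) = 982673.73 − 983017.44 + 0.3086×1152.7 − 0.04193×2.03×1152.7 = -86.10 mGal
Δg_SB(B) = 982751.56 − 983017.44 + 0.3086×1110.5 − 0.04193×2.03×1110.5 = -17.70 mGal
Difference = -17.70 − (-86.10) = 68.40 mGal

68.4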